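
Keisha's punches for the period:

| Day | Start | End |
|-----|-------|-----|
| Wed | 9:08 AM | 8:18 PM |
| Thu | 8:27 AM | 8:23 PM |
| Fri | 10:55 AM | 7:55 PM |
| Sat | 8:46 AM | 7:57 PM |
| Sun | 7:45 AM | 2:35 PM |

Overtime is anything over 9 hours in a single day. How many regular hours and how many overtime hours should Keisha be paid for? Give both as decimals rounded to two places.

Wed: 9:08 AM–8:18 PM = 11 h 10 min
Thu: 8:27 AM–8:23 PM = 11 h 56 min
Fri: 10:55 AM–7:55 PM = 9 h 0 min
Sat: 8:46 AM–7:57 PM = 11 h 11 min
Sun: 7:45 AM–2:35 PM = 6 h 50 min
Wed reg 9 h 0 min / OT 2 h 10 min; Thu reg 9 h 0 min / OT 2 h 56 min; Fri reg 9 h 0 min / OT 0 h 0 min; Sat reg 9 h 0 min / OT 2 h 11 min; Sun reg 6 h 50 min / OT 0 h 0 min.
Totals: regular 42 h 50 min, overtime 7 h 17 min.

Regular 42.83 hours, overtime 7.28 hours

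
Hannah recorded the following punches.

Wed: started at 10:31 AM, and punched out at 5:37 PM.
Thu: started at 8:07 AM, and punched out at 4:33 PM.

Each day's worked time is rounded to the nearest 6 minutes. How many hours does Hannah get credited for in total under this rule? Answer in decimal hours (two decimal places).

Wed: 10:31 AM–5:37 PM = 7 h 6 min → rounds to 7 h 6 min
Thu: 8:07 AM–4:33 PM = 8 h 26 min → rounds to 8 h 24 min
Total credited: 15 h 30 min.

15.50 hours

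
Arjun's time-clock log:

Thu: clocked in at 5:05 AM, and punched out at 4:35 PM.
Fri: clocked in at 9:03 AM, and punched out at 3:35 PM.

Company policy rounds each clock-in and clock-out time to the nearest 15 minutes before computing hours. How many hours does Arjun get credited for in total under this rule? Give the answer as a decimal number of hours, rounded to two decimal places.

Thu: in 5:05 AM→5:00 AM, out 4:35 PM→4:30 PM; 11 h 30 min
Fri: in 9:03 AM→9:00 AM, out 3:35 PM→3:30 PM; 6 h 30 min
Total credited: 18 h 0 min.

18.00 hours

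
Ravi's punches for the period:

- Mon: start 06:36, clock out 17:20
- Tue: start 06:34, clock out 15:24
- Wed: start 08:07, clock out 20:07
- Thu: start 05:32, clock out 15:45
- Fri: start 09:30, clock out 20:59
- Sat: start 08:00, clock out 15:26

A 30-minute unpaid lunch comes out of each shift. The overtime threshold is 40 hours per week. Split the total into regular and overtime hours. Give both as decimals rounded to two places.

Mon: 06:36–17:20 = 10 h 44 min; less 30 min break → 10 h 14 min
Tue: 06:34–15:24 = 8 h 50 min; less 30 min break → 8 h 20 min
Wed: 08:07–20:07 = 12 h 0 min; less 30 min break → 11 h 30 min
Thu: 05:32–15:45 = 10 h 13 min; less 30 min break → 9 h 43 min
Fri: 09:30–20:59 = 11 h 29 min; less 30 min break → 10 h 59 min
Sat: 08:00–15:26 = 7 h 26 min; less 30 min break → 6 h 56 min
Total worked: 57 h 42 min = 57.70 h.
Threshold 40 h → overtime 17 h 42 min, regular 40 h 0 min.

Regular 40.00 hours, overtime 17.70 hours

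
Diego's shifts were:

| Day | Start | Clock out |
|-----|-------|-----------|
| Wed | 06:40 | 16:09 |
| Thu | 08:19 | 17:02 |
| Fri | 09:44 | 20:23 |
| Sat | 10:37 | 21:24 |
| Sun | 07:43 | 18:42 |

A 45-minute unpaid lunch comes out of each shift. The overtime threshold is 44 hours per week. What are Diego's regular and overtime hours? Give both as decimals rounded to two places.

Wed: 06:40–16:09 = 9 h 29 min; less 45 min break → 8 h 44 min
Thu: 08:19–17:02 = 8 h 43 min; less 45 min break → 7 h 58 min
Fri: 09:44–20:23 = 10 h 39 min; less 45 min break → 9 h 54 min
Sat: 10:37–21:24 = 10 h 47 min; less 45 min break → 10 h 2 min
Sun: 07:43–18:42 = 10 h 59 min; less 45 min break → 10 h 14 min
Total worked: 46 h 52 min = 46.87 h.
Threshold 44 h → overtime 2 h 52 min, regular 44 h 0 min.

Regular 44.00 hours, overtime 2.87 hours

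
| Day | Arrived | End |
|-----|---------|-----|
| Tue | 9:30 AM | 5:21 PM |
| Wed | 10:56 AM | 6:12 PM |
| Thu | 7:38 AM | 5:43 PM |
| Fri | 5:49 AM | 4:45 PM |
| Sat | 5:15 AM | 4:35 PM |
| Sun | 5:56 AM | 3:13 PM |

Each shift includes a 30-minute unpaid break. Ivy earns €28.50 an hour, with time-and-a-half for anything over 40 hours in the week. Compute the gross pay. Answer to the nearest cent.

€1727.81

Tue: 9:30 AM–5:21 PM = 7 h 51 min; less 30 min break → 7 h 21 min
Wed: 10:56 AM–6:12 PM = 7 h 16 min; less 30 min break → 6 h 46 min
Thu: 7:38 AM–5:43 PM = 10 h 5 min; less 30 min break → 9 h 35 min
Fri: 5:49 AM–4:45 PM = 10 h 56 min; less 30 min break → 10 h 26 min
Sat: 5:15 AM–4:35 PM = 11 h 20 min; less 30 min break → 10 h 50 min
Sun: 5:56 AM–3:13 PM = 9 h 17 min; less 30 min break → 8 h 47 min
Total worked: 53 h 45 min = 3225 min.
Regular 40 h 0 min = 2400 min at €28.50/h; overtime 13 h 45 min = 825 min at €42.75/h.
Pay = (2400 × €28.50 + 825 × €42.75) ÷ 60 = €1727.81.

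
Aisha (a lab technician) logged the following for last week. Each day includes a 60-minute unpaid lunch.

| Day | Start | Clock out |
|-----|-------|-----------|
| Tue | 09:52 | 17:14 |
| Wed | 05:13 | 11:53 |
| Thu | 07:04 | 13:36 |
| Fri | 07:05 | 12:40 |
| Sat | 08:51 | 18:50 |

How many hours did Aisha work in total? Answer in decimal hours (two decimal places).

31.13 hours

Tue: 09:52–17:14 = 7 h 22 min; less 60 min break → 6 h 22 min
Wed: 05:13–11:53 = 6 h 40 min; less 60 min break → 5 h 40 min
Thu: 07:04–13:36 = 6 h 32 min; less 60 min break → 5 h 32 min
Fri: 07:05–12:40 = 5 h 35 min; less 60 min break → 4 h 35 min
Sat: 08:51–18:50 = 9 h 59 min; less 60 min break → 8 h 59 min
Total: 6 h 22 min + 5 h 40 min + 5 h 32 min + 4 h 35 min + 8 h 59 min = 31 h 8 min.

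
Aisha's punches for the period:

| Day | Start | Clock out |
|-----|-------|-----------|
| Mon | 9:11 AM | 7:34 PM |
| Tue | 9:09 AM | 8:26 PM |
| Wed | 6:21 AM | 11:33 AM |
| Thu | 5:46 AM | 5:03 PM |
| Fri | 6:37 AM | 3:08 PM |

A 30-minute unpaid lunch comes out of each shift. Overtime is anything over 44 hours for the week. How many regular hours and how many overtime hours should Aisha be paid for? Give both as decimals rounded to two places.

Regular 44.00 hours, overtime 0.17 hours

Mon: 9:11 AM–7:34 PM = 10 h 23 min; less 30 min break → 9 h 53 min
Tue: 9:09 AM–8:26 PM = 11 h 17 min; less 30 min break → 10 h 47 min
Wed: 6:21 AM–11:33 AM = 5 h 12 min; less 30 min break → 4 h 42 min
Thu: 5:46 AM–5:03 PM = 11 h 17 min; less 30 min break → 10 h 47 min
Fri: 6:37 AM–3:08 PM = 8 h 31 min; less 30 min break → 8 h 1 min
Total worked: 44 h 10 min = 44.17 h.
Threshold 44 h → overtime 0 h 10 min, regular 44 h 0 min.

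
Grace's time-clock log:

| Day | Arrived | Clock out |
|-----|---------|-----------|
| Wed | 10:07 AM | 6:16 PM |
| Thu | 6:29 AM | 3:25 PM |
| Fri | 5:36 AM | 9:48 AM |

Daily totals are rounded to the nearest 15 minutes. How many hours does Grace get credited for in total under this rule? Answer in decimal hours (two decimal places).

Wed: 10:07 AM–6:16 PM = 8 h 9 min → rounds to 8 h 15 min
Thu: 6:29 AM–3:25 PM = 8 h 56 min → rounds to 9 h 0 min
Fri: 5:36 AM–9:48 AM = 4 h 12 min → rounds to 4 h 15 min
Total credited: 21 h 30 min.

21.50 hours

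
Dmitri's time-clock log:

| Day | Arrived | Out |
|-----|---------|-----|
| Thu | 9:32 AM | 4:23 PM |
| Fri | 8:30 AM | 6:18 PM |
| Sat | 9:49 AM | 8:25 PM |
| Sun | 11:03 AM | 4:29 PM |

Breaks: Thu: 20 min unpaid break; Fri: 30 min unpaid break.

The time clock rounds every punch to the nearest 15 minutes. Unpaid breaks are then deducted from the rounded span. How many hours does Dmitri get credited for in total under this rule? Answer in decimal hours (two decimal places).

32.17 hours

Thu: in 9:32 AM→9:30 AM, out 4:23 PM→4:30 PM; 7 h 0 min − 20 min = 6 h 40 min
Fri: in 8:30 AM→8:30 AM, out 6:18 PM→6:15 PM; 9 h 45 min − 30 min = 9 h 15 min
Sat: in 9:49 AM→9:45 AM, out 8:25 PM→8:30 PM; 10 h 45 min
Sun: in 11:03 AM→11:00 AM, out 4:29 PM→4:30 PM; 5 h 30 min
Total credited: 32 h 10 min.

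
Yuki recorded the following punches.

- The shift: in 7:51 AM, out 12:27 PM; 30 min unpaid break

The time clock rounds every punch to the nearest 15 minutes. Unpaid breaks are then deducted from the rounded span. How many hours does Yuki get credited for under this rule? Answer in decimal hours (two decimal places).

The shift: in 7:51 AM→7:45 AM, out 12:27 PM→12:30 PM; 4 h 45 min − 30 min = 4 h 15 min

4.25 hours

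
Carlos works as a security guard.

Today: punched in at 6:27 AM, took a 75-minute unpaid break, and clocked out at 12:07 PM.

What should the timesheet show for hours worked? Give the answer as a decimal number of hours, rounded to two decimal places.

4.42 hours

Today: 6:27 AM–12:07 PM = 5 h 40 min; less 75 min break → 4 h 25 min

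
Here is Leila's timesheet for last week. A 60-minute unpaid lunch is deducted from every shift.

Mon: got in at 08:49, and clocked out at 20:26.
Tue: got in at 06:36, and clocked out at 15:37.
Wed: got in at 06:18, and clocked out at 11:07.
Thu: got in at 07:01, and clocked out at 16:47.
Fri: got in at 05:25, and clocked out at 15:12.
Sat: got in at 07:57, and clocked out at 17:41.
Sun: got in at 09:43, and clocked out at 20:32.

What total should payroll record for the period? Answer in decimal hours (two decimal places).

58.55 hours

Mon: 08:49–20:26 = 11 h 37 min; less 60 min break → 10 h 37 min
Tue: 06:36–15:37 = 9 h 1 min; less 60 min break → 8 h 1 min
Wed: 06:18–11:07 = 4 h 49 min; less 60 min break → 3 h 49 min
Thu: 07:01–16:47 = 9 h 46 min; less 60 min break → 8 h 46 min
Fri: 05:25–15:12 = 9 h 47 min; less 60 min break → 8 h 47 min
Sat: 07:57–17:41 = 9 h 44 min; less 60 min break → 8 h 44 min
Sun: 09:43–20:32 = 10 h 49 min; less 60 min break → 9 h 49 min
Total: 10 h 37 min + 8 h 1 min + 3 h 49 min + 8 h 46 min + 8 h 47 min + 8 h 44 min + 9 h 49 min = 58 h 33 min.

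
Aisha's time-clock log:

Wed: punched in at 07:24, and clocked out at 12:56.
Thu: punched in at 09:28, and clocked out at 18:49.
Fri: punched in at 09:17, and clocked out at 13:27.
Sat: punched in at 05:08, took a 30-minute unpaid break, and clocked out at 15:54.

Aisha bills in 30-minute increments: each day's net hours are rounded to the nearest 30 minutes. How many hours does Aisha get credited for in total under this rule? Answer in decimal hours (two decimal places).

29.50 hours

Wed: 07:24–12:56 = 5 h 32 min → rounds to 5 h 30 min
Thu: 09:28–18:49 = 9 h 21 min → rounds to 9 h 30 min
Fri: 09:17–13:27 = 4 h 10 min → rounds to 4 h 0 min
Sat: 05:08–15:54 = 10 h 46 min − 30 min = 10 h 16 min → rounds to 10 h 30 min
Total credited: 29 h 30 min.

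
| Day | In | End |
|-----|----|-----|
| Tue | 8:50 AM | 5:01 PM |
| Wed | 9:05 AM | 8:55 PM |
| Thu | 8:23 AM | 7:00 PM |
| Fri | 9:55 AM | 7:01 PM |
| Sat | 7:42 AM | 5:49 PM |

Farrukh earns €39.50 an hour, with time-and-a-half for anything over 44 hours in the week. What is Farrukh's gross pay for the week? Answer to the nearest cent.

Tue: 8:50 AM–5:01 PM = 8 h 11 min
Wed: 9:05 AM–8:55 PM = 11 h 50 min
Thu: 8:23 AM–7:00 PM = 10 h 37 min
Fri: 9:55 AM–7:01 PM = 9 h 6 min
Sat: 7:42 AM–5:49 PM = 10 h 7 min
Total worked: 49 h 51 min = 2991 min.
Regular 44 h 0 min = 2640 min at €39.50/h; overtime 5 h 51 min = 351 min at €59.25/h.
Pay = (2640 × €39.50 + 351 × €59.25) ÷ 60 = €2084.61.

€2084.61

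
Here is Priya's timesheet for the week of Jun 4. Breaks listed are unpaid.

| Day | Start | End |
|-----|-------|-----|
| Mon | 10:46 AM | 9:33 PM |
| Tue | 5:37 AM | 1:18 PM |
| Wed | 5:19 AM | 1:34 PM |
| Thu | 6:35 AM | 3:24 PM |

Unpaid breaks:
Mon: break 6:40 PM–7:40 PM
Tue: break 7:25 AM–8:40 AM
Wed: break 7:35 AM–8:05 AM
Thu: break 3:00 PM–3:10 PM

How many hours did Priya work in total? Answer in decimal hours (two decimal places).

32.62 hours

Mon: 10:46 AM–9:33 PM = 10 h 47 min; less 60 min break → 9 h 47 min
Tue: 5:37 AM–1:18 PM = 7 h 41 min; less 75 min break → 6 h 26 min
Wed: 5:19 AM–1:34 PM = 8 h 15 min; less 30 min break → 7 h 45 min
Thu: 6:35 AM–3:24 PM = 8 h 49 min; less 10 min break → 8 h 39 min
Total: 9 h 47 min + 6 h 26 min + 7 h 45 min + 8 h 39 min = 32 h 37 min.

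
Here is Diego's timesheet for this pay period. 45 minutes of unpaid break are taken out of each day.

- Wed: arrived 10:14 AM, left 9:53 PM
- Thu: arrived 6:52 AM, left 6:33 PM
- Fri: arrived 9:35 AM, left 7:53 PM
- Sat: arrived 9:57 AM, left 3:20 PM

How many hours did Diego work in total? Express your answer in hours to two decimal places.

Wed: 10:14 AM–9:53 PM = 11 h 39 min; less 45 min break → 10 h 54 min
Thu: 6:52 AM–6:33 PM = 11 h 41 min; less 45 min break → 10 h 56 min
Fri: 9:35 AM–7:53 PM = 10 h 18 min; less 45 min break → 9 h 33 min
Sat: 9:57 AM–3:20 PM = 5 h 23 min; less 45 min break → 4 h 38 min
Total: 10 h 54 min + 10 h 56 min + 9 h 33 min + 4 h 38 min = 36 h 1 min.

36.02 hours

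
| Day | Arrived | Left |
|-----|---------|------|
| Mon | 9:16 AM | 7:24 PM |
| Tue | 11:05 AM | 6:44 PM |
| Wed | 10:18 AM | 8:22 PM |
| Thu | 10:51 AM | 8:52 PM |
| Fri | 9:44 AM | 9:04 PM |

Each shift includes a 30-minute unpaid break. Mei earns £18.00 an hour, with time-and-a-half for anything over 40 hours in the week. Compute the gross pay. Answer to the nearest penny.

Mon: 9:16 AM–7:24 PM = 10 h 8 min; less 30 min break → 9 h 38 min
Tue: 11:05 AM–6:44 PM = 7 h 39 min; less 30 min break → 7 h 9 min
Wed: 10:18 AM–8:22 PM = 10 h 4 min; less 30 min break → 9 h 34 min
Thu: 10:51 AM–8:52 PM = 10 h 1 min; less 30 min break → 9 h 31 min
Fri: 9:44 AM–9:04 PM = 11 h 20 min; less 30 min break → 10 h 50 min
Total worked: 46 h 42 min = 2802 min.
Regular 40 h 0 min = 2400 min at £18.00/h; overtime 6 h 42 min = 402 min at £27.00/h.
Pay = (2400 × £18.00 + 402 × £27.00) ÷ 60 = £900.90.

£900.90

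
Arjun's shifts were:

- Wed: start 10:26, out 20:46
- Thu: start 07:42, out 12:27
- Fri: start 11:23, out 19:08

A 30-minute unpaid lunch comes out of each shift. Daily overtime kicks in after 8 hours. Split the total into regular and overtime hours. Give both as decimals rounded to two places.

Regular 19.50 hours, overtime 1.83 hours

Wed: 10:26–20:46 = 10 h 20 min; less 30 min break → 9 h 50 min
Thu: 07:42–12:27 = 4 h 45 min; less 30 min break → 4 h 15 min
Fri: 11:23–19:08 = 7 h 45 min; less 30 min break → 7 h 15 min
Wed reg 8 h 0 min / OT 1 h 50 min; Thu reg 4 h 15 min / OT 0 h 0 min; Fri reg 7 h 15 min / OT 0 h 0 min.
Totals: regular 19 h 30 min, overtime 1 h 50 min.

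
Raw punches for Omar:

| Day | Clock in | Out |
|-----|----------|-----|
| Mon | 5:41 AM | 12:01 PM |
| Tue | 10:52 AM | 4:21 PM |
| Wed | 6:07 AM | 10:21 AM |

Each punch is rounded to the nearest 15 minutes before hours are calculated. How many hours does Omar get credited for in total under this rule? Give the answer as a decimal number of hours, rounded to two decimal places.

16.00 hours

Mon: in 5:41 AM→5:45 AM, out 12:01 PM→12:00 PM; 6 h 15 min
Tue: in 10:52 AM→10:45 AM, out 4:21 PM→4:15 PM; 5 h 30 min
Wed: in 6:07 AM→6:00 AM, out 10:21 AM→10:15 AM; 4 h 15 min
Total credited: 16 h 0 min.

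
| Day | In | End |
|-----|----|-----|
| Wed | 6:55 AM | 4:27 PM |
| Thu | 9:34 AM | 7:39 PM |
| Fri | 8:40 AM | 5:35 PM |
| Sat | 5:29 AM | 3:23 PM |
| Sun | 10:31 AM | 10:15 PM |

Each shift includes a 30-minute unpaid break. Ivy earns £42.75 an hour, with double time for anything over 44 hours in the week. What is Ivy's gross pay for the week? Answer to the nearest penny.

Wed: 6:55 AM–4:27 PM = 9 h 32 min; less 30 min break → 9 h 2 min
Thu: 9:34 AM–7:39 PM = 10 h 5 min; less 30 min break → 9 h 35 min
Fri: 8:40 AM–5:35 PM = 8 h 55 min; less 30 min break → 8 h 25 min
Sat: 5:29 AM–3:23 PM = 9 h 54 min; less 30 min break → 9 h 24 min
Sun: 10:31 AM–10:15 PM = 11 h 44 min; less 30 min break → 11 h 14 min
Total worked: 47 h 40 min = 2860 min.
Regular 44 h 0 min = 2640 min at £42.75/h; overtime 3 h 40 min = 220 min at £85.50/h.
Pay = (2640 × £42.75 + 220 × £85.50) ÷ 60 = £2194.50.

£2194.50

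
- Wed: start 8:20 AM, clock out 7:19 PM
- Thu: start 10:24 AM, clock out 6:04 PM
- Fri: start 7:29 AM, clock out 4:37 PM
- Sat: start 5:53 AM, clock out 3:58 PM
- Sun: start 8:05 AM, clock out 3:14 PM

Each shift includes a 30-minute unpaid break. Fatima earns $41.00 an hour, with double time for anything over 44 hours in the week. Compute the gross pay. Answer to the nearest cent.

$1743.18

Wed: 8:20 AM–7:19 PM = 10 h 59 min; less 30 min break → 10 h 29 min
Thu: 10:24 AM–6:04 PM = 7 h 40 min; less 30 min break → 7 h 10 min
Fri: 7:29 AM–4:37 PM = 9 h 8 min; less 30 min break → 8 h 38 min
Sat: 5:53 AM–3:58 PM = 10 h 5 min; less 30 min break → 9 h 35 min
Sun: 8:05 AM–3:14 PM = 7 h 9 min; less 30 min break → 6 h 39 min
Total worked: 42 h 31 min = 2551 min.
Regular 42 h 31 min = 2551 min at $41.00/h; overtime 0 h 0 min = 0 min at $82.00/h.
Pay = (2551 × $41.00 + 0 × $82.00) ÷ 60 = $1743.18.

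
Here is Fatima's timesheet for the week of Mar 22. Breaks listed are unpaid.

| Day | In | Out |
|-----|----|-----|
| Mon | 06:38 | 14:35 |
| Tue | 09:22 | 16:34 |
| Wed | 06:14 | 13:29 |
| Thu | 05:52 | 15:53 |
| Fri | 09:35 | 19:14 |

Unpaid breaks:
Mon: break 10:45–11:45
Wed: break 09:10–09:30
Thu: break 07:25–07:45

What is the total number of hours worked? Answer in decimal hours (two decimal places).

40.40 hours

Mon: 06:38–14:35 = 7 h 57 min; less 60 min break → 6 h 57 min
Tue: 09:22–16:34 = 7 h 12 min
Wed: 06:14–13:29 = 7 h 15 min; less 20 min break → 6 h 55 min
Thu: 05:52–15:53 = 10 h 1 min; less 20 min break → 9 h 41 min
Fri: 09:35–19:14 = 9 h 39 min
Total: 6 h 57 min + 7 h 12 min + 6 h 55 min + 9 h 41 min + 9 h 39 min = 40 h 24 min.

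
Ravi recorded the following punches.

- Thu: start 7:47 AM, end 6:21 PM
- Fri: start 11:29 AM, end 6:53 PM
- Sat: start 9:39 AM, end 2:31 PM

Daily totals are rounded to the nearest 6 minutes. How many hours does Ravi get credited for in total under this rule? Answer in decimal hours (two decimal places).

Thu: 7:47 AM–6:21 PM = 10 h 34 min → rounds to 10 h 36 min
Fri: 11:29 AM–6:53 PM = 7 h 24 min → rounds to 7 h 24 min
Sat: 9:39 AM–2:31 PM = 4 h 52 min → rounds to 4 h 54 min
Total credited: 22 h 54 min.

22.90 hours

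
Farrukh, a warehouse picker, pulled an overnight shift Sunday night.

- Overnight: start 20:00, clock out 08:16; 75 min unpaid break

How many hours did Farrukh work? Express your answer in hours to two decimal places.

Overnight: 20:00 → midnight = 4 h 0 min; midnight → 08:16 = 8 h 16 min; span 12 h 16 min; less 75 min break → 11 h 1 min

11.02 hours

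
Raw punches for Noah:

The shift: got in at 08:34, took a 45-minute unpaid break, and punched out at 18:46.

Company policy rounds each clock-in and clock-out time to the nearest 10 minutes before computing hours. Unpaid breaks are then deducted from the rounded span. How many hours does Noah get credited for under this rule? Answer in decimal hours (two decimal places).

9.58 hours

The shift: in 08:34→08:30, out 18:46→18:50; 10 h 20 min − 45 min = 9 h 35 min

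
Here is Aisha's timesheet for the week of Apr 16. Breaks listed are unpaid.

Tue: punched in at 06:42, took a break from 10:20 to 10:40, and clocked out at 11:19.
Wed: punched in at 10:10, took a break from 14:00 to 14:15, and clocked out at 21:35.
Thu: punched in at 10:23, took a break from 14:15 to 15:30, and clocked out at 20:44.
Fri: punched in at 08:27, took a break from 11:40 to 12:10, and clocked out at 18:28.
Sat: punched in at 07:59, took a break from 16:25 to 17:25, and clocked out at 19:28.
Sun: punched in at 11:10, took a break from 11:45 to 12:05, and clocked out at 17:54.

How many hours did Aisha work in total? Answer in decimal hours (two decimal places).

Tue: 06:42–11:19 = 4 h 37 min; less 20 min break → 4 h 17 min
Wed: 10:10–21:35 = 11 h 25 min; less 15 min break → 11 h 10 min
Thu: 10:23–20:44 = 10 h 21 min; less 75 min break → 9 h 6 min
Fri: 08:27–18:28 = 10 h 1 min; less 30 min break → 9 h 31 min
Sat: 07:59–19:28 = 11 h 29 min; less 60 min break → 10 h 29 min
Sun: 11:10–17:54 = 6 h 44 min; less 20 min break → 6 h 24 min
Total: 4 h 17 min + 11 h 10 min + 9 h 6 min + 9 h 31 min + 10 h 29 min + 6 h 24 min = 50 h 57 min.

50.95 hours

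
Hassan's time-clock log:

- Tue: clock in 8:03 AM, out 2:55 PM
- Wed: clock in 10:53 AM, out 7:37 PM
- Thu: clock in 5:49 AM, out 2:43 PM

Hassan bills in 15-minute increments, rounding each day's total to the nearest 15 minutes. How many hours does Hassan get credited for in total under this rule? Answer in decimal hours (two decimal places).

Tue: 8:03 AM–2:55 PM = 6 h 52 min → rounds to 6 h 45 min
Wed: 10:53 AM–7:37 PM = 8 h 44 min → rounds to 8 h 45 min
Thu: 5:49 AM–2:43 PM = 8 h 54 min → rounds to 9 h 0 min
Total credited: 24 h 30 min.

24.50 hours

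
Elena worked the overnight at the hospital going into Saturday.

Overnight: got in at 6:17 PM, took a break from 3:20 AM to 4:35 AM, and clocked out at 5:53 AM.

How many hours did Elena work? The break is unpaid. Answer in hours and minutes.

10 h 21 min

Overnight: 6:17 PM → midnight = 5 h 43 min; midnight → 5:53 AM = 5 h 53 min; span 11 h 36 min; less 75 min break → 10 h 21 min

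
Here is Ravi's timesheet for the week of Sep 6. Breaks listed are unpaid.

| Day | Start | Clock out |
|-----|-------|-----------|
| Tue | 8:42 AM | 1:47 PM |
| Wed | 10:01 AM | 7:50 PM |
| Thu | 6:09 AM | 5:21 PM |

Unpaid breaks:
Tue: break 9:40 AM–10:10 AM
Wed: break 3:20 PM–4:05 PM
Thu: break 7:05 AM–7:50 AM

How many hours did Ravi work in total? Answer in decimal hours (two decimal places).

24.10 hours

Tue: 8:42 AM–1:47 PM = 5 h 5 min; less 30 min break → 4 h 35 min
Wed: 10:01 AM–7:50 PM = 9 h 49 min; less 45 min break → 9 h 4 min
Thu: 6:09 AM–5:21 PM = 11 h 12 min; less 45 min break → 10 h 27 min
Total: 4 h 35 min + 9 h 4 min + 10 h 27 min = 24 h 6 min.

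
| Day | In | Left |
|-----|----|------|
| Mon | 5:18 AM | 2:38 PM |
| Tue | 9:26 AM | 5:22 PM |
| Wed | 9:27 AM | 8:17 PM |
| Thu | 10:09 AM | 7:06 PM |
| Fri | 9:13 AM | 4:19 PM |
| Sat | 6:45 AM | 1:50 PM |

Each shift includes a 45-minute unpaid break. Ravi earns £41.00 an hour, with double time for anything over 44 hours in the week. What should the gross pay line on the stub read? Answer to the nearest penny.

£2028.13

Mon: 5:18 AM–2:38 PM = 9 h 20 min; less 45 min break → 8 h 35 min
Tue: 9:26 AM–5:22 PM = 7 h 56 min; less 45 min break → 7 h 11 min
Wed: 9:27 AM–8:17 PM = 10 h 50 min; less 45 min break → 10 h 5 min
Thu: 10:09 AM–7:06 PM = 8 h 57 min; less 45 min break → 8 h 12 min
Fri: 9:13 AM–4:19 PM = 7 h 6 min; less 45 min break → 6 h 21 min
Sat: 6:45 AM–1:50 PM = 7 h 5 min; less 45 min break → 6 h 20 min
Total worked: 46 h 44 min = 2804 min.
Regular 44 h 0 min = 2640 min at £41.00/h; overtime 2 h 44 min = 164 min at £82.00/h.
Pay = (2640 × £41.00 + 164 × £82.00) ÷ 60 = £2028.13.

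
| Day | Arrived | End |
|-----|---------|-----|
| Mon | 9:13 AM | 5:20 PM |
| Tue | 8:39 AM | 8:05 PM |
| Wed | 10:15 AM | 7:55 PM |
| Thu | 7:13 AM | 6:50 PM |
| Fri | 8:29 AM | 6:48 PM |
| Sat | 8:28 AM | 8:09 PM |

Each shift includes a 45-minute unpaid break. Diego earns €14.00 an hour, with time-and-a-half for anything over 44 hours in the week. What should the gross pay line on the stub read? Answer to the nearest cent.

Mon: 9:13 AM–5:20 PM = 8 h 7 min; less 45 min break → 7 h 22 min
Tue: 8:39 AM–8:05 PM = 11 h 26 min; less 45 min break → 10 h 41 min
Wed: 10:15 AM–7:55 PM = 9 h 40 min; less 45 min break → 8 h 55 min
Thu: 7:13 AM–6:50 PM = 11 h 37 min; less 45 min break → 10 h 52 min
Fri: 8:29 AM–6:48 PM = 10 h 19 min; less 45 min break → 9 h 34 min
Sat: 8:28 AM–8:09 PM = 11 h 41 min; less 45 min break → 10 h 56 min
Total worked: 58 h 20 min = 3500 min.
Regular 44 h 0 min = 2640 min at €14.00/h; overtime 14 h 20 min = 860 min at €21.00/h.
Pay = (2640 × €14.00 + 860 × €21.00) ÷ 60 = €917.00.

€917.00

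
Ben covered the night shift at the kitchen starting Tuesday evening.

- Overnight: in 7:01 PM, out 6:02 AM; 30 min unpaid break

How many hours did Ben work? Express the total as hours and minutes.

Overnight: 7:01 PM → midnight = 4 h 59 min; midnight → 6:02 AM = 6 h 2 min; span 11 h 1 min; less 30 min break → 10 h 31 min

10 h 31 min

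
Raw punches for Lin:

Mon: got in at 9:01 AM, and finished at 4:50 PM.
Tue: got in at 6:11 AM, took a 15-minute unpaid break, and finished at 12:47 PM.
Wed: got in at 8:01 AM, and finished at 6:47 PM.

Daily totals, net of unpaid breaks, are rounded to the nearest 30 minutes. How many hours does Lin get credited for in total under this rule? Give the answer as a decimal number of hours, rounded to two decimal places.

Mon: 9:01 AM–4:50 PM = 7 h 49 min → rounds to 8 h 0 min
Tue: 6:11 AM–12:47 PM = 6 h 36 min − 15 min = 6 h 21 min → rounds to 6 h 30 min
Wed: 8:01 AM–6:47 PM = 10 h 46 min → rounds to 11 h 0 min
Total credited: 25 h 30 min.

25.50 hours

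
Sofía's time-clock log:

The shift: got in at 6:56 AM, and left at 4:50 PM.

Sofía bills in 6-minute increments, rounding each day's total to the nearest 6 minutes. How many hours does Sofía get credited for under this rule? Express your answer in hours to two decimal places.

The shift: 6:56 AM–4:50 PM = 9 h 54 min → rounds to 9 h 54 min

9.90 hours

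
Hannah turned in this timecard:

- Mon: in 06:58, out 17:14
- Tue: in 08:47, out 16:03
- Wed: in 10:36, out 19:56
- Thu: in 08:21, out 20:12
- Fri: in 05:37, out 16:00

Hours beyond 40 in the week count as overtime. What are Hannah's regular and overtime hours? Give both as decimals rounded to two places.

Mon: 06:58–17:14 = 10 h 16 min
Tue: 08:47–16:03 = 7 h 16 min
Wed: 10:36–19:56 = 9 h 20 min
Thu: 08:21–20:12 = 11 h 51 min
Fri: 05:37–16:00 = 10 h 23 min
Total worked: 49 h 6 min = 49.10 h.
Threshold 40 h → overtime 9 h 6 min, regular 40 h 0 min.

Regular 40.00 hours, overtime 9.10 hours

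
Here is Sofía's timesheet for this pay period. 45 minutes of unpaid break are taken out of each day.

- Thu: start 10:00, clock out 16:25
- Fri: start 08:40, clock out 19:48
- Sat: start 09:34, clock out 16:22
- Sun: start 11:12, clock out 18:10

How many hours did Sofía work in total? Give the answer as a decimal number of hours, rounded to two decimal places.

Thu: 10:00–16:25 = 6 h 25 min; less 45 min break → 5 h 40 min
Fri: 08:40–19:48 = 11 h 8 min; less 45 min break → 10 h 23 min
Sat: 09:34–16:22 = 6 h 48 min; less 45 min break → 6 h 3 min
Sun: 11:12–18:10 = 6 h 58 min; less 45 min break → 6 h 13 min
Total: 5 h 40 min + 10 h 23 min + 6 h 3 min + 6 h 13 min = 28 h 19 min.

28.32 hours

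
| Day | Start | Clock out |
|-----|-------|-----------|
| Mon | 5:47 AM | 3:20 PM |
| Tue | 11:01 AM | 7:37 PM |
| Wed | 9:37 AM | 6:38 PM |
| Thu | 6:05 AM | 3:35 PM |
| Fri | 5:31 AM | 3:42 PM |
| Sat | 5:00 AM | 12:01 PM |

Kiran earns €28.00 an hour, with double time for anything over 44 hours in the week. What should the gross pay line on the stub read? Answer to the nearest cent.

€1784.53

Mon: 5:47 AM–3:20 PM = 9 h 33 min
Tue: 11:01 AM–7:37 PM = 8 h 36 min
Wed: 9:37 AM–6:38 PM = 9 h 1 min
Thu: 6:05 AM–3:35 PM = 9 h 30 min
Fri: 5:31 AM–3:42 PM = 10 h 11 min
Sat: 5:00 AM–12:01 PM = 7 h 1 min
Total worked: 53 h 52 min = 3232 min.
Regular 44 h 0 min = 2640 min at €28.00/h; overtime 9 h 52 min = 592 min at €56.00/h.
Pay = (2640 × €28.00 + 592 × €56.00) ÷ 60 = €1784.53.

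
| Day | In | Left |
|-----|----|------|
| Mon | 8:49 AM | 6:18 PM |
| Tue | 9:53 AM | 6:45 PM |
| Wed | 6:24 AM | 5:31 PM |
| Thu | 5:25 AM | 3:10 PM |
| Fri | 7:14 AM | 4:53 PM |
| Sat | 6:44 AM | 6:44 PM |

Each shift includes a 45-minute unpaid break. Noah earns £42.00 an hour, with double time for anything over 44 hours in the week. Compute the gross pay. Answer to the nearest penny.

£2886.80

Mon: 8:49 AM–6:18 PM = 9 h 29 min; less 45 min break → 8 h 44 min
Tue: 9:53 AM–6:45 PM = 8 h 52 min; less 45 min break → 8 h 7 min
Wed: 6:24 AM–5:31 PM = 11 h 7 min; less 45 min break → 10 h 22 min
Thu: 5:25 AM–3:10 PM = 9 h 45 min; less 45 min break → 9 h 0 min
Fri: 7:14 AM–4:53 PM = 9 h 39 min; less 45 min break → 8 h 54 min
Sat: 6:44 AM–6:44 PM = 12 h 0 min; less 45 min break → 11 h 15 min
Total worked: 56 h 22 min = 3382 min.
Regular 44 h 0 min = 2640 min at £42.00/h; overtime 12 h 22 min = 742 min at £84.00/h.
Pay = (2640 × £42.00 + 742 × £84.00) ÷ 60 = £2886.80.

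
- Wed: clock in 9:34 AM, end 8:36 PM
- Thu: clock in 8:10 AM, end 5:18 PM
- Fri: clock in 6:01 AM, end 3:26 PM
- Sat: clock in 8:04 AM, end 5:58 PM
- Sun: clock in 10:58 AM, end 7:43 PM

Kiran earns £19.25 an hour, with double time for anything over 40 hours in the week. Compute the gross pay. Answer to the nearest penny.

£1086.98

Wed: 9:34 AM–8:36 PM = 11 h 2 min
Thu: 8:10 AM–5:18 PM = 9 h 8 min
Fri: 6:01 AM–3:26 PM = 9 h 25 min
Sat: 8:04 AM–5:58 PM = 9 h 54 min
Sun: 10:58 AM–7:43 PM = 8 h 45 min
Total worked: 48 h 14 min = 2894 min.
Regular 40 h 0 min = 2400 min at £19.25/h; overtime 8 h 14 min = 494 min at £38.50/h.
Pay = (2400 × £19.25 + 494 × £38.50) ÷ 60 = £1086.98.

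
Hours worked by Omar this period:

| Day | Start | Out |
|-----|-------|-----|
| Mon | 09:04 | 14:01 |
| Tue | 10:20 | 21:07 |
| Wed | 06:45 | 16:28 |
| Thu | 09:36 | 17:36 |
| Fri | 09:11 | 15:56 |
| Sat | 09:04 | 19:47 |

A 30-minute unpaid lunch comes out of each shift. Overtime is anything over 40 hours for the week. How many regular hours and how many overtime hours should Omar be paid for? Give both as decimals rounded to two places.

Mon: 09:04–14:01 = 4 h 57 min; less 30 min break → 4 h 27 min
Tue: 10:20–21:07 = 10 h 47 min; less 30 min break → 10 h 17 min
Wed: 06:45–16:28 = 9 h 43 min; less 30 min break → 9 h 13 min
Thu: 09:36–17:36 = 8 h 0 min; less 30 min break → 7 h 30 min
Fri: 09:11–15:56 = 6 h 45 min; less 30 min break → 6 h 15 min
Sat: 09:04–19:47 = 10 h 43 min; less 30 min break → 10 h 13 min
Total worked: 47 h 55 min = 47.92 h.
Threshold 40 h → overtime 7 h 55 min, regular 40 h 0 min.

Regular 40.00 hours, overtime 7.92 hours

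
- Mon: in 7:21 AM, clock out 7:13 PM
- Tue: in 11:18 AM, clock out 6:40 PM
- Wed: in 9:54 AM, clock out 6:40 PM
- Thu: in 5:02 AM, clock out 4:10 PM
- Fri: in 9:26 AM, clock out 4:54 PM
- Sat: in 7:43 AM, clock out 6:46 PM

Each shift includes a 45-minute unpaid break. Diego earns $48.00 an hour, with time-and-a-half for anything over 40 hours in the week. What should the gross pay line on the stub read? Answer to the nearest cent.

Mon: 7:21 AM–7:13 PM = 11 h 52 min; less 45 min break → 11 h 7 min
Tue: 11:18 AM–6:40 PM = 7 h 22 min; less 45 min break → 6 h 37 min
Wed: 9:54 AM–6:40 PM = 8 h 46 min; less 45 min break → 8 h 1 min
Thu: 5:02 AM–4:10 PM = 11 h 8 min; less 45 min break → 10 h 23 min
Fri: 9:26 AM–4:54 PM = 7 h 28 min; less 45 min break → 6 h 43 min
Sat: 7:43 AM–6:46 PM = 11 h 3 min; less 45 min break → 10 h 18 min
Total worked: 53 h 9 min = 3189 min.
Regular 40 h 0 min = 2400 min at $48.00/h; overtime 13 h 9 min = 789 min at $72.00/h.
Pay = (2400 × $48.00 + 789 × $72.00) ÷ 60 = $2866.80.

$2866.80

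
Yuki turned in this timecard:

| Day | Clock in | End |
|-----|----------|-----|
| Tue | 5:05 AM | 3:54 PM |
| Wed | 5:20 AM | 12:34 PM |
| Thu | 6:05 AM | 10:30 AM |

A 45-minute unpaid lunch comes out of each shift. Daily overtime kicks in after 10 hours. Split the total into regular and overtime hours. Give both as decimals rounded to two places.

Regular 20.15 hours, overtime 0.07 hours

Tue: 5:05 AM–3:54 PM = 10 h 49 min; less 45 min break → 10 h 4 min
Wed: 5:20 AM–12:34 PM = 7 h 14 min; less 45 min break → 6 h 29 min
Thu: 6:05 AM–10:30 AM = 4 h 25 min; less 45 min break → 3 h 40 min
Tue reg 10 h 0 min / OT 0 h 4 min; Wed reg 6 h 29 min / OT 0 h 0 min; Thu reg 3 h 40 min / OT 0 h 0 min.
Totals: regular 20 h 9 min, overtime 0 h 4 min.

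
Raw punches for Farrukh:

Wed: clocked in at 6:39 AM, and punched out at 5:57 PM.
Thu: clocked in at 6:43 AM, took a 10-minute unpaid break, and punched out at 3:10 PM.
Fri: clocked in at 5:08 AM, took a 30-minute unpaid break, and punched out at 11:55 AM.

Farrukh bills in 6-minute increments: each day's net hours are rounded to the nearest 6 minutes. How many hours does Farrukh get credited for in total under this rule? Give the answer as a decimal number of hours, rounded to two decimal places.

25.90 hours

Wed: 6:39 AM–5:57 PM = 11 h 18 min → rounds to 11 h 18 min
Thu: 6:43 AM–3:10 PM = 8 h 27 min − 10 min = 8 h 17 min → rounds to 8 h 18 min
Fri: 5:08 AM–11:55 AM = 6 h 47 min − 30 min = 6 h 17 min → rounds to 6 h 18 min
Total credited: 25 h 54 min.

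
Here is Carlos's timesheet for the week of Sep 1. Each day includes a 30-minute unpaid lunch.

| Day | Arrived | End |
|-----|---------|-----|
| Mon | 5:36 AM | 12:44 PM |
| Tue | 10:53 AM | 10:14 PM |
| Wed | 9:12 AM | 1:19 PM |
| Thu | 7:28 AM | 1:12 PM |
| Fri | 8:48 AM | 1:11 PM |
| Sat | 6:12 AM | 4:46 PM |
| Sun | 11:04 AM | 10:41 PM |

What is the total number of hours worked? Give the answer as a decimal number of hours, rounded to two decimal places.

51.40 hours

Mon: 5:36 AM–12:44 PM = 7 h 8 min; less 30 min break → 6 h 38 min
Tue: 10:53 AM–10:14 PM = 11 h 21 min; less 30 min break → 10 h 51 min
Wed: 9:12 AM–1:19 PM = 4 h 7 min; less 30 min break → 3 h 37 min
Thu: 7:28 AM–1:12 PM = 5 h 44 min; less 30 min break → 5 h 14 min
Fri: 8:48 AM–1:11 PM = 4 h 23 min; less 30 min break → 3 h 53 min
Sat: 6:12 AM–4:46 PM = 10 h 34 min; less 30 min break → 10 h 4 min
Sun: 11:04 AM–10:41 PM = 11 h 37 min; less 30 min break → 11 h 7 min
Total: 6 h 38 min + 10 h 51 min + 3 h 37 min + 5 h 14 min + 3 h 53 min + 10 h 4 min + 11 h 7 min = 51 h 24 min.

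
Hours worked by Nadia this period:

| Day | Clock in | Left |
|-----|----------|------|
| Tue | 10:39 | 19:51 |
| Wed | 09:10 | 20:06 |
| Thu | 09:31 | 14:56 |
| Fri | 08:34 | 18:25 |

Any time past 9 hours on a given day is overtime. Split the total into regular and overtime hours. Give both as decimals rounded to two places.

Regular 32.42 hours, overtime 2.98 hours

Tue: 10:39–19:51 = 9 h 12 min
Wed: 09:10–20:06 = 10 h 56 min
Thu: 09:31–14:56 = 5 h 25 min
Fri: 08:34–18:25 = 9 h 51 min
Tue reg 9 h 0 min / OT 0 h 12 min; Wed reg 9 h 0 min / OT 1 h 56 min; Thu reg 5 h 25 min / OT 0 h 0 min; Fri reg 9 h 0 min / OT 0 h 51 min.
Totals: regular 32 h 25 min, overtime 2 h 59 min.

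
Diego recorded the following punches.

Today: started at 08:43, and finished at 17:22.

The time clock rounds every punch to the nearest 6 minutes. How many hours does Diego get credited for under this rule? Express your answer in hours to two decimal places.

8.70 hours

Today: in 08:43→08:42, out 17:22→17:24; 8 h 42 min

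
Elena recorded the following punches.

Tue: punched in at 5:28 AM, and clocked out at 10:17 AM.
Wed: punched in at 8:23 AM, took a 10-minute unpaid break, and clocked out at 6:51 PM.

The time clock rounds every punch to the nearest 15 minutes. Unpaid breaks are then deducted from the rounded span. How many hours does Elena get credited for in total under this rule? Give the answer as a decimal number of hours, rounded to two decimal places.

Tue: in 5:28 AM→5:30 AM, out 10:17 AM→10:15 AM; 4 h 45 min
Wed: in 8:23 AM→8:30 AM, out 6:51 PM→6:45 PM; 10 h 15 min − 10 min = 10 h 5 min
Total credited: 14 h 50 min.

14.83 hours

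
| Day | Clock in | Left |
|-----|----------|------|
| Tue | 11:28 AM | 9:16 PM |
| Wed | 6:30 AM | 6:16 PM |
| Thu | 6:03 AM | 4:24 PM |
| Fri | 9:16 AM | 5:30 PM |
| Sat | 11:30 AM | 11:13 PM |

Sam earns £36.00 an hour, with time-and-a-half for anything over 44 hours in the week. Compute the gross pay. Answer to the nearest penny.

Tue: 11:28 AM–9:16 PM = 9 h 48 min
Wed: 6:30 AM–6:16 PM = 11 h 46 min
Thu: 6:03 AM–4:24 PM = 10 h 21 min
Fri: 9:16 AM–5:30 PM = 8 h 14 min
Sat: 11:30 AM–11:13 PM = 11 h 43 min
Total worked: 51 h 52 min = 3112 min.
Regular 44 h 0 min = 2640 min at £36.00/h; overtime 7 h 52 min = 472 min at £54.00/h.
Pay = (2640 × £36.00 + 472 × £54.00) ÷ 60 = £2008.80.

£2008.80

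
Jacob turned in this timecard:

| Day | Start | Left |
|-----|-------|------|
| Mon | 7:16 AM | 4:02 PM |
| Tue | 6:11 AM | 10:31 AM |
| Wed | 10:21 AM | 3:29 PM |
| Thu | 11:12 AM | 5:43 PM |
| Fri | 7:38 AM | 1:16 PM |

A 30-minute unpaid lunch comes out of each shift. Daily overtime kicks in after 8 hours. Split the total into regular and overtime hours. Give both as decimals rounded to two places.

Regular 27.62 hours, overtime 0.27 hours

Mon: 7:16 AM–4:02 PM = 8 h 46 min; less 30 min break → 8 h 16 min
Tue: 6:11 AM–10:31 AM = 4 h 20 min; less 30 min break → 3 h 50 min
Wed: 10:21 AM–3:29 PM = 5 h 8 min; less 30 min break → 4 h 38 min
Thu: 11:12 AM–5:43 PM = 6 h 31 min; less 30 min break → 6 h 1 min
Fri: 7:38 AM–1:16 PM = 5 h 38 min; less 30 min break → 5 h 8 min
Mon reg 8 h 0 min / OT 0 h 16 min; Tue reg 3 h 50 min / OT 0 h 0 min; Wed reg 4 h 38 min / OT 0 h 0 min; Thu reg 6 h 1 min / OT 0 h 0 min; Fri reg 5 h 8 min / OT 0 h 0 min.
Totals: regular 27 h 37 min, overtime 0 h 16 min.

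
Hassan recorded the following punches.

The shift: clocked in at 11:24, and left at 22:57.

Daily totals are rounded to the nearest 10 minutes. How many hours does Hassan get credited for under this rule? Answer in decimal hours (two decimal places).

The shift: 11:24–22:57 = 11 h 33 min → rounds to 11 h 30 min

11.50 hours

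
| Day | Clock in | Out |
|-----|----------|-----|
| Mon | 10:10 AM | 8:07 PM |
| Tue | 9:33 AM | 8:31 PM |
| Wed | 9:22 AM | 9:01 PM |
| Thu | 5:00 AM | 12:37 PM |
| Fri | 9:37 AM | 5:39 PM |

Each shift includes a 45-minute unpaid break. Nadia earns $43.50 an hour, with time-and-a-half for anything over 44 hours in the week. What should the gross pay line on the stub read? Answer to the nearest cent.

Mon: 10:10 AM–8:07 PM = 9 h 57 min; less 45 min break → 9 h 12 min
Tue: 9:33 AM–8:31 PM = 10 h 58 min; less 45 min break → 10 h 13 min
Wed: 9:22 AM–9:01 PM = 11 h 39 min; less 45 min break → 10 h 54 min
Thu: 5:00 AM–12:37 PM = 7 h 37 min; less 45 min break → 6 h 52 min
Fri: 9:37 AM–5:39 PM = 8 h 2 min; less 45 min break → 7 h 17 min
Total worked: 44 h 28 min = 2668 min.
Regular 44 h 0 min = 2640 min at $43.50/h; overtime 0 h 28 min = 28 min at $65.25/h.
Pay = (2640 × $43.50 + 28 × $65.25) ÷ 60 = $1944.45.

$1944.45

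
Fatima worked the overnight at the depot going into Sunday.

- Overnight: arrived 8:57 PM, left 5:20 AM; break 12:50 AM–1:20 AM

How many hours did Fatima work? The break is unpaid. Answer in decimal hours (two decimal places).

Overnight: 8:57 PM → midnight = 3 h 3 min; midnight → 5:20 AM = 5 h 20 min; span 8 h 23 min; less 30 min break → 7 h 53 min

7.88 hours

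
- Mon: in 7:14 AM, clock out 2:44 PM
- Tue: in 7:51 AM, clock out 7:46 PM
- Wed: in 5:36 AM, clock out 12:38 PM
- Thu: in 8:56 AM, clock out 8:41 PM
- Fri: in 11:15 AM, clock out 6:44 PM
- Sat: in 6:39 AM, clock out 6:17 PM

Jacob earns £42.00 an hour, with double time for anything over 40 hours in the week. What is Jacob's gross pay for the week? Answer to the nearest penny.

£3134.60

Mon: 7:14 AM–2:44 PM = 7 h 30 min
Tue: 7:51 AM–7:46 PM = 11 h 55 min
Wed: 5:36 AM–12:38 PM = 7 h 2 min
Thu: 8:56 AM–8:41 PM = 11 h 45 min
Fri: 11:15 AM–6:44 PM = 7 h 29 min
Sat: 6:39 AM–6:17 PM = 11 h 38 min
Total worked: 57 h 19 min = 3439 min.
Regular 40 h 0 min = 2400 min at £42.00/h; overtime 17 h 19 min = 1039 min at £84.00/h.
Pay = (2400 × £42.00 + 1039 × £84.00) ÷ 60 = £3134.60.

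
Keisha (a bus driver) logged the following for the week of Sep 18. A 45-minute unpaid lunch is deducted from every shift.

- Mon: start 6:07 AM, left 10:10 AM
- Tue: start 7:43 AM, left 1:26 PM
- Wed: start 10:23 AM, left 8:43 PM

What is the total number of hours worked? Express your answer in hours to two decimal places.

17.85 hours

Mon: 6:07 AM–10:10 AM = 4 h 3 min; less 45 min break → 3 h 18 min
Tue: 7:43 AM–1:26 PM = 5 h 43 min; less 45 min break → 4 h 58 min
Wed: 10:23 AM–8:43 PM = 10 h 20 min; less 45 min break → 9 h 35 min
Total: 3 h 18 min + 4 h 58 min + 9 h 35 min = 17 h 51 min.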